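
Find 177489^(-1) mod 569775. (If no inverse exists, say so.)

no inverse exists

Compute gcd(177489, 569775):
569775 = 3*177489 + 37308
177489 = 4*37308 + 28257
37308 = 1*28257 + 9051
28257 = 3*9051 + 1104
9051 = 8*1104 + 219
1104 = 5*219 + 9
219 = 24*9 + 3
9 = 3*3 + 0
gcd(177489, 569775) = 3 ≠ 1, so 177489 has no multiplicative inverse modulo 569775.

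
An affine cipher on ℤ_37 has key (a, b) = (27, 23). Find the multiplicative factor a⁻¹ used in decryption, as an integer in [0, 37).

11

gcd(37, 27) by repeated division:
37 = 1×27 + 10
27 = 2×10 + 7
10 = 1×7 + 3
7 = 2×3 + 1
3 = 3×1 + 0
The gcd is 1. Working backward:
1 = 7 − 2·3
1 = −2·10 + 3·7
1 = 3·27 − 8·10
1 = −8·37 + 11·27
So 27·11 ≡ 1 (mod 37).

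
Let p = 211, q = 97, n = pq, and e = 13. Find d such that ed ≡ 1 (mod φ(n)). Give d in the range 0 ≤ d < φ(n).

φ(n) = (p−1)(q−1) = 210·96 = 20160.
Need d with 13·d ≡ 1 (mod 20160). Apply the extended Euclidean algorithm:
20160 = 1550·13 + 10
13 = 1·10 + 3
10 = 3·3 + 1
3 = 3·1 + 0
Back-substitute:
1 = 10 − 3·3
1 = −3·13 + 4·10
1 = 4·20160 − 6203·13
So 13·(-6203) ≡ 1 (mod 20160), hence d ≡ -6203 ≡ 13957 (mod 20160).

13957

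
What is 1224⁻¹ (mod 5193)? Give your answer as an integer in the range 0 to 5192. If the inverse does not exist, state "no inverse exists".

Compute gcd(1224, 5193):
5193 = 4×1224 + 297
1224 = 4×297 + 36
297 = 8×36 + 9
36 = 4×9 + 0
The gcd is 9, not 1, hence no inverse exists.

no inverse exists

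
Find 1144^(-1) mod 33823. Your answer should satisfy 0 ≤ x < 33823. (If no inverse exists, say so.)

Extended Euclidean algorithm:
33823 = 29·1144 + 647
1144 = 1·647 + 497
647 = 1·497 + 150
497 = 3·150 + 47
150 = 3·47 + 9
47 = 5·9 + 2
9 = 4·2 + 1
2 = 2·1 + 0
gcd = 1, so the inverse exists. Back-substitute:
1 = 9 − 4·2
1 = −4·47 + 21·9
1 = 21·150 − 67·47
1 = −67·497 + 222·150
1 = 222·647 − 289·497
1 = −289·1144 + 511·647
1 = 511·33823 − 15108·1144
Thus 1144·(-15108) ≡ 1 (mod 33823); reducing, -15108 mod 33823 = 18715.

18715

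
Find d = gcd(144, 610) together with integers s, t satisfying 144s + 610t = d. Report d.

2

Repeated division:
610 = 4·144 + 34
144 = 4·34 + 8
34 = 4·8 + 2
8 = 4·2 + 0
gcd(144, 610) = 2.
Working backward:
2 = 34 − 4·8
2 = −4·144 + 17·34
2 = 17·610 − 72·144
So 2 = (17)·610 + (-72)·144.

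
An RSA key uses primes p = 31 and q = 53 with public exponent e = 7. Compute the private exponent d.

φ(n) = (p−1)(q−1) = 30·52 = 1560.
Need d with 7·d ≡ 1 (mod 1560). Apply the extended Euclidean algorithm:
1560 = 222·7 + 6
7 = 1·6 + 1
6 = 6·1 + 0
Back-substitute:
1 = 7 − 6
1 = −1560 + 223·7
So 7·223 ≡ 1 (mod 1560), hence d = 223.

223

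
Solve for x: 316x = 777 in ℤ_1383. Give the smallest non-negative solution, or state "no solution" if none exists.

462

First find gcd(316, 1383):
1383 = 4*316 + 119
316 = 2*119 + 78
119 = 1*78 + 41
78 = 1*41 + 37
41 = 1*37 + 4
37 = 9*4 + 1
4 = 4*1 + 0
gcd = 1, so a unique solution mod 1383 exists.
Back-substitute for the Bézout coefficients:
1 = 37 − 9·4
1 = −9·41 + 10·37
1 = 10·78 − 19·41
1 = −19·119 + 29·78
1 = 29·316 − 77·119
1 = −77·1383 + 337·316
So 316·(337) ≡ 1 (mod 1383), giving 316⁻¹ ≡ 337.
x ≡ 316⁻¹·777 ≡ 337·777 ≡ 462 (mod 1383).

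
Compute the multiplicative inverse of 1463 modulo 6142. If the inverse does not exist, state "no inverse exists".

Apply the Euclidean algorithm to 6142 and 1463:
6142 = 4×1463 + 290
1463 = 5×290 + 13
290 = 22×13 + 4
13 = 3×4 + 1
4 = 4×1 + 0
Since gcd(1463, 6142) = 1, back-substitute to write 1 as a combination:
1 = 13 − 3·4
1 = −3·290 + 67·13
1 = 67·1463 − 338·290
1 = −338·6142 + 1419·1463
So 1463·1419 ≡ 1 (mod 6142).

1419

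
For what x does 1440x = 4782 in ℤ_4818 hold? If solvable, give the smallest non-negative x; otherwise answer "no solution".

542

First find gcd(1440, 4818):
4818 = 3·1440 + 498
1440 = 2·498 + 444
498 = 1·444 + 54
444 = 8·54 + 12
54 = 4·12 + 6
12 = 2·6 + 0
gcd = 6 and 6 | 4782, so solutions exist. Divide through by 6: 240x ≡ 797 (mod 803).
Now find 240⁻¹ mod 803:
803 = 3*240 + 83
240 = 2*83 + 74
83 = 1*74 + 9
74 = 8*9 + 2
9 = 4*2 + 1
2 = 2*1 + 0
Back-substitute:
1 = 9 − 4·2
1 = −4·74 + 33·9
1 = 33·83 − 37·74
1 = −37·240 + 107·83
1 = 107·803 − 358·240
So 240·(-358) ≡ 1 (mod 803), i.e. 240⁻¹ ≡ 445.
Then x ≡ 445·797 ≡ 542 (mod 803); the smallest non-negative solution is x = 542.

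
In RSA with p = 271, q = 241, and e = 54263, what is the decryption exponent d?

63527

φ(n) = (p−1)(q−1) = 270·240 = 64800.
Need d with 54263·d ≡ 1 (mod 64800). Apply the extended Euclidean algorithm:
64800 = 1×54263 + 10537
54263 = 5×10537 + 1578
10537 = 6×1578 + 1069
1578 = 1×1069 + 509
1069 = 2×509 + 51
509 = 9×51 + 50
51 = 1×50 + 1
50 = 50×1 + 0
Back-substitute:
1 = 51 − 50
1 = −509 + 10·51
1 = 10·1069 − 21·509
1 = −21·1578 + 31·1069
1 = 31·10537 − 207·1578
1 = −207·54263 + 1066·10537
1 = 1066·64800 − 1273·54263
So 54263·(-1273) ≡ 1 (mod 64800), hence d ≡ -1273 ≡ 63527 (mod 64800).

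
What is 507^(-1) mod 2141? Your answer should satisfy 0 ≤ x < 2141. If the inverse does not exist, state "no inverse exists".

Apply the Euclidean algorithm to 2141 and 507:
2141 = 4×507 + 113
507 = 4×113 + 55
113 = 2×55 + 3
55 = 18×3 + 1
3 = 3×1 + 0
Since gcd(507, 2141) = 1, back-substitute to write 1 as a combination:
1 = 55 − 18·3
1 = −18·113 + 37·55
1 = 37·507 − 166·113
1 = −166·2141 + 701·507
So 507·701 ≡ 1 (mod 2141).

701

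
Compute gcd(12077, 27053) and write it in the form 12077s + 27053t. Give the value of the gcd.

Euclidean algorithm:
27053 = 2·12077 + 2899
12077 = 4·2899 + 481
2899 = 6·481 + 13
481 = 37·13 + 0
gcd(12077, 27053) = 13.
Working backward:
13 = 2899 − 6·481
13 = −6·12077 + 25·2899
13 = 25·27053 − 56·12077
So 13 = (25)·27053 + (-56)·12077.

13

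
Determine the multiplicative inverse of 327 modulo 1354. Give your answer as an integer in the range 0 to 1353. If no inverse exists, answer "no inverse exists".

gcd(1354, 327) by repeated division:
1354 = 4×327 + 46
327 = 7×46 + 5
46 = 9×5 + 1
5 = 5×1 + 0
The gcd is 1. Working backward:
1 = 46 − 9·5
1 = −9·327 + 64·46
1 = 64·1354 − 265·327
Hence 327⁻¹ ≡ -265 ≡ 1089 (mod 1354).

1089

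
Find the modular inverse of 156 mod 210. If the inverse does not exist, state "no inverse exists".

Compute gcd(156, 210):
210 = 1×156 + 54
156 = 2×54 + 48
54 = 1×48 + 6
48 = 8×6 + 0
Since gcd = 6 > 1, 156 is not a unit mod 210.

no inverse exists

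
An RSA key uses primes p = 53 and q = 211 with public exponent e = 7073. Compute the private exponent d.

6137

φ(n) = (p−1)(q−1) = 52·210 = 10920.
Need d with 7073·d ≡ 1 (mod 10920). Apply the extended Euclidean algorithm:
10920 = 1·7073 + 3847
7073 = 1·3847 + 3226
3847 = 1·3226 + 621
3226 = 5·621 + 121
621 = 5·121 + 16
121 = 7·16 + 9
16 = 1·9 + 7
9 = 1·7 + 2
7 = 3·2 + 1
2 = 2·1 + 0
Back-substitute:
1 = 7 − 3·2
1 = −3·9 + 4·7
1 = 4·16 − 7·9
1 = −7·121 + 53·16
1 = 53·621 − 272·121
1 = −272·3226 + 1413·621
1 = 1413·3847 − 1685·3226
1 = −1685·7073 + 3098·3847
1 = 3098·10920 − 4783·7073
So 7073·(-4783) ≡ 1 (mod 10920), hence d ≡ -4783 ≡ 6137 (mod 10920).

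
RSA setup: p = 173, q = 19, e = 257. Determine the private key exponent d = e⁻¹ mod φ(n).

φ(n) = (p−1)(q−1) = 172·18 = 3096.
Need d with 257·d ≡ 1 (mod 3096). Apply the extended Euclidean algorithm:
3096 = 12·257 + 12
257 = 21·12 + 5
12 = 2·5 + 2
5 = 2·2 + 1
2 = 2·1 + 0
Back-substitute:
1 = 5 − 2·2
1 = −2·12 + 5·5
1 = 5·257 − 107·12
1 = −107·3096 + 1289·257
So 257·1289 ≡ 1 (mod 3096), hence d = 1289.

1289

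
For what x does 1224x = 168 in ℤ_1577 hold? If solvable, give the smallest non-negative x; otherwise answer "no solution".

First find gcd(1224, 1577):
1577 = 1*1224 + 353
1224 = 3*353 + 165
353 = 2*165 + 23
165 = 7*23 + 4
23 = 5*4 + 3
4 = 1*3 + 1
3 = 3*1 + 0
gcd = 1, so a unique solution mod 1577 exists.
Back-substitute for the Bézout coefficients:
1 = 4 − 3
1 = −23 + 6·4
1 = 6·165 − 43·23
1 = −43·353 + 92·165
1 = 92·1224 − 319·353
1 = −319·1577 + 411·1224
So 1224·(411) ≡ 1 (mod 1577), giving 1224⁻¹ ≡ 411.
x ≡ 1224⁻¹·168 ≡ 411·168 ≡ 1237 (mod 1577).

1237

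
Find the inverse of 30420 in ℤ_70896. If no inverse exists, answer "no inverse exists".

no inverse exists

Compute gcd(30420, 70896):
70896 = 2·30420 + 10056
30420 = 3·10056 + 252
10056 = 39·252 + 228
252 = 1·228 + 24
228 = 9·24 + 12
24 = 2·12 + 0
The gcd is 12, not 1, hence no inverse exists.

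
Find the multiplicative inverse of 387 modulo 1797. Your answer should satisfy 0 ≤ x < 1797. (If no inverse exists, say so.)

no inverse exists

Euclidean algorithm on 1797, 387:
1797 = 4*387 + 249
387 = 1*249 + 138
249 = 1*138 + 111
138 = 1*111 + 27
111 = 4*27 + 3
27 = 9*3 + 0
Since gcd = 3 > 1, 387 is not a unit mod 1797.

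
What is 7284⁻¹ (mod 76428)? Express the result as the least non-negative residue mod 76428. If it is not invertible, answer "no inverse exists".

no inverse exists

Euclidean algorithm on 76428, 7284:
76428 = 10·7284 + 3588
7284 = 2·3588 + 108
3588 = 33·108 + 24
108 = 4·24 + 12
24 = 2·12 + 0
The gcd is 12, not 1, hence no inverse exists.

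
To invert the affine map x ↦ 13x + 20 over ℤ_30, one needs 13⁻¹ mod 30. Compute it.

7

Run Euclid on (30, 13):
30 = 2·13 + 4
13 = 3·4 + 1
4 = 4·1 + 0
Since gcd(13, 30) = 1, back-substitute to write 1 as a combination:
1 = 13 − 3·4
1 = −3·30 + 7·13
So 13·7 ≡ 1 (mod 30).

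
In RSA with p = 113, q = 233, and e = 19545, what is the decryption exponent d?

3305

φ(n) = (p−1)(q−1) = 112·232 = 25984.
Need d with 19545·d ≡ 1 (mod 25984). Apply the extended Euclidean algorithm:
25984 = 1*19545 + 6439
19545 = 3*6439 + 228
6439 = 28*228 + 55
228 = 4*55 + 8
55 = 6*8 + 7
8 = 1*7 + 1
7 = 7*1 + 0
Back-substitute:
1 = 8 − 7
1 = −55 + 7·8
1 = 7·228 − 29·55
1 = −29·6439 + 819·228
1 = 819·19545 − 2486·6439
1 = −2486·25984 + 3305·19545
So 19545·3305 ≡ 1 (mod 25984), hence d = 3305.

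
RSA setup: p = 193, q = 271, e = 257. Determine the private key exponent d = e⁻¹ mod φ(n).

φ(n) = (p−1)(q−1) = 192·270 = 51840.
Need d with 257·d ≡ 1 (mod 51840). Apply the extended Euclidean algorithm:
51840 = 201×257 + 183
257 = 1×183 + 74
183 = 2×74 + 35
74 = 2×35 + 4
35 = 8×4 + 3
4 = 1×3 + 1
3 = 3×1 + 0
Back-substitute:
1 = 4 − 3
1 = −35 + 9·4
1 = 9·74 − 19·35
1 = −19·183 + 47·74
1 = 47·257 − 66·183
1 = −66·51840 + 13313·257
So 257·13313 ≡ 1 (mod 51840), hence d = 13313.

13313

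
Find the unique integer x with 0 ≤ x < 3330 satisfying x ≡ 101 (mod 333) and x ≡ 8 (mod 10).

Write x = 101 + 333·k. Then 333·k ≡ 8 − 101 ≡ 7 (mod 10).
Need 333⁻¹ mod 10. Extended Euclid on (10, 3):
10 = 3*3 + 1
3 = 3*1 + 0
Back-substitute:
1 = 10 − 3·3
333⁻¹ ≡ 7 (mod 10), so k ≡ 7·7 ≡ 9 (mod 10).
x = 101 + 333·9 = 3098.

3098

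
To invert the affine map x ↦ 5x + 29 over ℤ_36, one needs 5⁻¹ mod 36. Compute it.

29

Extended Euclidean algorithm:
36 = 7×5 + 1
5 = 5×1 + 0
gcd = 1, so the inverse exists. Back-substitute:
1 = 36 − 7·5
Hence 5⁻¹ ≡ -7 ≡ 29 (mod 36).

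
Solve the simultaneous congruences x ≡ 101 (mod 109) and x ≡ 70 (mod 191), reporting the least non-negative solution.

Write x = 101 + 109·k. Then 109·k ≡ 70 − 101 ≡ 160 (mod 191).
Need 109⁻¹ mod 191. Extended Euclid on (191, 109):
191 = 1*109 + 82
109 = 1*82 + 27
82 = 3*27 + 1
27 = 27*1 + 0
Back-substitute:
1 = 82 − 3·27
1 = −3·109 + 4·82
1 = 4·191 − 7·109
109⁻¹ ≡ 184 (mod 191), so k ≡ 184·160 ≡ 26 (mod 191).
x = 101 + 109·26 = 2935.

2935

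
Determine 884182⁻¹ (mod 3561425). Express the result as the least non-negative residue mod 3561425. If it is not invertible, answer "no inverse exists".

3440293

gcd(3561425, 884182) by repeated division:
3561425 = 4×884182 + 24697
884182 = 35×24697 + 19787
24697 = 1×19787 + 4910
19787 = 4×4910 + 147
4910 = 33×147 + 59
147 = 2×59 + 29
59 = 2×29 + 1
29 = 29×1 + 0
The gcd is 1. Working backward:
1 = 59 − 2·29
1 = −2·147 + 5·59
1 = 5·4910 − 167·147
1 = −167·19787 + 673·4910
1 = 673·24697 − 840·19787
1 = −840·884182 + 30073·24697
1 = 30073·3561425 − 121132·884182
Thus 884182·(-121132) ≡ 1 (mod 3561425); reducing, -121132 mod 3561425 = 3440293.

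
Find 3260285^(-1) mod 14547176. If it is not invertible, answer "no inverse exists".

no inverse exists

Euclidean algorithm on 14547176, 3260285:
14547176 = 4×3260285 + 1506036
3260285 = 2×1506036 + 248213
1506036 = 6×248213 + 16758
248213 = 14×16758 + 13601
16758 = 1×13601 + 3157
13601 = 4×3157 + 973
3157 = 3×973 + 238
973 = 4×238 + 21
238 = 11×21 + 7
21 = 3×7 + 0
The gcd is 7, not 1, hence no inverse exists.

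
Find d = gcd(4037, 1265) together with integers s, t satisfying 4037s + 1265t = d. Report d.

11

Apply Euclid's algorithm to 4037 and 1265:
4037 = 3·1265 + 242
1265 = 5·242 + 55
242 = 4·55 + 22
55 = 2·22 + 11
22 = 2·11 + 0
gcd(4037, 1265) = 11.
Express as a combination:
11 = 55 − 2·22
11 = −2·242 + 9·55
11 = 9·1265 − 47·242
11 = −47·4037 + 150·1265
So 11 = (-47)·4037 + (150)·1265.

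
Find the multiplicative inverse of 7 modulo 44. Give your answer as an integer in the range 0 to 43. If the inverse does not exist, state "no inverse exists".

Run Euclid on (44, 7):
44 = 6*7 + 2
7 = 3*2 + 1
2 = 2*1 + 0
Since gcd(7, 44) = 1, back-substitute to write 1 as a combination:
1 = 7 − 3·2
1 = −3·44 + 19·7
So 7·19 ≡ 1 (mod 44).

19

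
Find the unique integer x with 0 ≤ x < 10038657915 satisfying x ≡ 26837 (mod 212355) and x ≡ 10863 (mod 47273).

Write x = 26837 + 212355·k. Then 212355·k ≡ 10863 − 26837 ≡ 31299 (mod 47273).
Need 212355⁻¹ mod 47273. Extended Euclid on (47273, 23263):
47273 = 2*23263 + 747
23263 = 31*747 + 106
747 = 7*106 + 5
106 = 21*5 + 1
5 = 5*1 + 0
Back-substitute:
1 = 106 − 21·5
1 = −21·747 + 148·106
1 = 148·23263 − 4609·747
1 = −4609·47273 + 9366·23263
212355⁻¹ ≡ 9366 (mod 47273), so k ≡ 9366·31299 ≡ 6561 (mod 47273).
x = 26837 + 212355·6561 = 1393287992.

1393287992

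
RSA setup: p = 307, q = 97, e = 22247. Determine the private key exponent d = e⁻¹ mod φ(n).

φ(n) = (p−1)(q−1) = 306·96 = 29376.
Need d with 22247·d ≡ 1 (mod 29376). Apply the extended Euclidean algorithm:
29376 = 1*22247 + 7129
22247 = 3*7129 + 860
7129 = 8*860 + 249
860 = 3*249 + 113
249 = 2*113 + 23
113 = 4*23 + 21
23 = 1*21 + 2
21 = 10*2 + 1
2 = 2*1 + 0
Back-substitute:
1 = 21 − 10·2
1 = −10·23 + 11·21
1 = 11·113 − 54·23
1 = −54·249 + 119·113
1 = 119·860 − 411·249
1 = −411·7129 + 3407·860
1 = 3407·22247 − 10632·7129
1 = −10632·29376 + 14039·22247
So 22247·14039 ≡ 1 (mod 29376), hence d = 14039.

14039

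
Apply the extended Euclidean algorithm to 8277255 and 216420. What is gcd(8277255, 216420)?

Repeated division:
8277255 = 38·216420 + 53295
216420 = 4·53295 + 3240
53295 = 16·3240 + 1455
3240 = 2·1455 + 330
1455 = 4·330 + 135
330 = 2·135 + 60
135 = 2·60 + 15
60 = 4·15 + 0
gcd(8277255, 216420) = 15.
Express as a combination:
15 = 135 − 2·60
15 = −2·330 + 5·135
15 = 5·1455 − 22·330
15 = −22·3240 + 49·1455
15 = 49·53295 − 806·3240
15 = −806·216420 + 3273·53295
15 = 3273·8277255 − 125180·216420
So 15 = (3273)·8277255 + (-125180)·216420.

15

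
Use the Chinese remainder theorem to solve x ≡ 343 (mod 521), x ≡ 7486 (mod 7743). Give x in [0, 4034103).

2624620

Write x = 343 + 521·k. Then 521·k ≡ 7486 − 343 ≡ 7143 (mod 7743).
Need 521⁻¹ mod 7743. Extended Euclid on (7743, 521):
7743 = 14*521 + 449
521 = 1*449 + 72
449 = 6*72 + 17
72 = 4*17 + 4
17 = 4*4 + 1
4 = 4*1 + 0
Back-substitute:
1 = 17 − 4·4
1 = −4·72 + 17·17
1 = 17·449 − 106·72
1 = −106·521 + 123·449
1 = 123·7743 − 1828·521
521⁻¹ ≡ 5915 (mod 7743), so k ≡ 5915·7143 ≡ 5037 (mod 7743).
x = 343 + 521·5037 = 2624620.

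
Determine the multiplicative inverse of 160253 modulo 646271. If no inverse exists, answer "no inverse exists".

Apply the Euclidean algorithm to 646271 and 160253:
646271 = 4*160253 + 5259
160253 = 30*5259 + 2483
5259 = 2*2483 + 293
2483 = 8*293 + 139
293 = 2*139 + 15
139 = 9*15 + 4
15 = 3*4 + 3
4 = 1*3 + 1
3 = 3*1 + 0
gcd = 1, so the inverse exists. Back-substitute:
1 = 4 − 3
1 = −15 + 4·4
1 = 4·139 − 37·15
1 = −37·293 + 78·139
1 = 78·2483 − 661·293
1 = −661·5259 + 1400·2483
1 = 1400·160253 − 42661·5259
1 = −42661·646271 + 172044·160253
So 160253·172044 ≡ 1 (mod 646271).

172044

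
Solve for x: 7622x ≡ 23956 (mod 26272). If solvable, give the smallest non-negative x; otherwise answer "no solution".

First find gcd(7622, 26272):
26272 = 3·7622 + 3406
7622 = 2·3406 + 810
3406 = 4·810 + 166
810 = 4·166 + 146
166 = 1·146 + 20
146 = 7·20 + 6
20 = 3·6 + 2
6 = 3·2 + 0
gcd = 2 and 2 | 23956, so solutions exist. Divide through by 2: 3811x ≡ 11978 (mod 13136).
Now find 3811⁻¹ mod 13136:
13136 = 3·3811 + 1703
3811 = 2·1703 + 405
1703 = 4·405 + 83
405 = 4·83 + 73
83 = 1·73 + 10
73 = 7·10 + 3
10 = 3·3 + 1
3 = 3·1 + 0
Back-substitute:
1 = 10 − 3·3
1 = −3·73 + 22·10
1 = 22·83 − 25·73
1 = −25·405 + 122·83
1 = 122·1703 − 513·405
1 = −513·3811 + 1148·1703
1 = 1148·13136 − 3957·3811
So 3811·(-3957) ≡ 1 (mod 13136), i.e. 3811⁻¹ ≡ 9179.
Then x ≡ 9179·11978 ≡ 10878 (mod 13136); the smallest non-negative solution is x = 10878.

10878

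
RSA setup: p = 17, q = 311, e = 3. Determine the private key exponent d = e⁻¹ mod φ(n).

φ(n) = (p−1)(q−1) = 16·310 = 4960.
Need d with 3·d ≡ 1 (mod 4960). Apply the extended Euclidean algorithm:
4960 = 1653·3 + 1
3 = 3·1 + 0
Back-substitute:
1 = 4960 − 1653·3
So 3·(-1653) ≡ 1 (mod 4960), hence d ≡ -1653 ≡ 3307 (mod 4960).

3307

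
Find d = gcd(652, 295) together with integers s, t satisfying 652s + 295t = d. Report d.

Apply Euclid's algorithm to 652 and 295:
652 = 2*295 + 62
295 = 4*62 + 47
62 = 1*47 + 15
47 = 3*15 + 2
15 = 7*2 + 1
2 = 2*1 + 0
gcd(652, 295) = 1.
Express as a combination:
1 = 15 − 7·2
1 = −7·47 + 22·15
1 = 22·62 − 29·47
1 = −29·295 + 138·62
1 = 138·652 − 305·295
So 1 = (138)·652 + (-305)·295.

1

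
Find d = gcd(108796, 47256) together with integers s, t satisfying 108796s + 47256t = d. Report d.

Repeated division:
108796 = 2*47256 + 14284
47256 = 3*14284 + 4404
14284 = 3*4404 + 1072
4404 = 4*1072 + 116
1072 = 9*116 + 28
116 = 4*28 + 4
28 = 7*4 + 0
gcd(108796, 47256) = 4.
Working backward:
4 = 116 − 4·28
4 = −4·1072 + 37·116
4 = 37·4404 − 152·1072
4 = −152·14284 + 493·4404
4 = 493·47256 − 1631·14284
4 = −1631·108796 + 3755·47256
So 4 = (-1631)·108796 + (3755)·47256.

4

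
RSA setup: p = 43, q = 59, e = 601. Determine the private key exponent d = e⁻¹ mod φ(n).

685

φ(n) = (p−1)(q−1) = 42·58 = 2436.
Need d with 601·d ≡ 1 (mod 2436). Apply the extended Euclidean algorithm:
2436 = 4×601 + 32
601 = 18×32 + 25
32 = 1×25 + 7
25 = 3×7 + 4
7 = 1×4 + 3
4 = 1×3 + 1
3 = 3×1 + 0
Back-substitute:
1 = 4 − 3
1 = −7 + 2·4
1 = 2·25 − 7·7
1 = −7·32 + 9·25
1 = 9·601 − 169·32
1 = −169·2436 + 685·601
So 601·685 ≡ 1 (mod 2436), hence d = 685.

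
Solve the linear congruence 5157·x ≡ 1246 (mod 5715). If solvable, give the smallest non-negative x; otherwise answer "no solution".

gcd(5157, 5715):
5715 = 1*5157 + 558
5157 = 9*558 + 135
558 = 4*135 + 18
135 = 7*18 + 9
18 = 2*9 + 0
gcd = 9, but 9 ∤ 1246, so the congruence has no solution.

no solution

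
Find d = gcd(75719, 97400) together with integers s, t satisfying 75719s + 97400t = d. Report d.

1

Euclidean algorithm:
97400 = 1·75719 + 21681
75719 = 3·21681 + 10676
21681 = 2·10676 + 329
10676 = 32·329 + 148
329 = 2·148 + 33
148 = 4·33 + 16
33 = 2·16 + 1
16 = 16·1 + 0
gcd(75719, 97400) = 1.
Working backward:
1 = 33 − 2·16
1 = −2·148 + 9·33
1 = 9·329 − 20·148
1 = −20·10676 + 649·329
1 = 649·21681 − 1318·10676
1 = −1318·75719 + 4603·21681
1 = 4603·97400 − 5921·75719
So 1 = (4603)·97400 + (-5921)·75719.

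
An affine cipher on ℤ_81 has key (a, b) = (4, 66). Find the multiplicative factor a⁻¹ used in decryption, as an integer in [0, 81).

Extended Euclidean algorithm:
81 = 20×4 + 1
4 = 4×1 + 0
gcd = 1, so the inverse exists. Back-substitute:
1 = 81 − 20·4
Thus 4·(-20) ≡ 1 (mod 81); reducing, -20 mod 81 = 61.

61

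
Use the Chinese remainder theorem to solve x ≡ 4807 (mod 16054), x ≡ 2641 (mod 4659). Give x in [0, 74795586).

69309925

Write x = 4807 + 16054·k. Then 16054·k ≡ 2641 − 4807 ≡ 2493 (mod 4659).
Need 16054⁻¹ mod 4659. Extended Euclid on (4659, 2077):
4659 = 2×2077 + 505
2077 = 4×505 + 57
505 = 8×57 + 49
57 = 1×49 + 8
49 = 6×8 + 1
8 = 8×1 + 0
Back-substitute:
1 = 49 − 6·8
1 = −6·57 + 7·49
1 = 7·505 − 62·57
1 = −62·2077 + 255·505
1 = 255·4659 − 572·2077
16054⁻¹ ≡ 4087 (mod 4659), so k ≡ 4087·2493 ≡ 4317 (mod 4659).
x = 4807 + 16054·4317 = 69309925.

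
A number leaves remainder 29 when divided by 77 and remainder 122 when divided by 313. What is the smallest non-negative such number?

Write x = 29 + 77·k. Then 77·k ≡ 122 − 29 ≡ 93 (mod 313).
Need 77⁻¹ mod 313. Extended Euclid on (313, 77):
313 = 4·77 + 5
77 = 15·5 + 2
5 = 2·2 + 1
2 = 2·1 + 0
Back-substitute:
1 = 5 − 2·2
1 = −2·77 + 31·5
1 = 31·313 − 126·77
77⁻¹ ≡ 187 (mod 313), so k ≡ 187·93 ≡ 176 (mod 313).
x = 29 + 77·176 = 13581.

13581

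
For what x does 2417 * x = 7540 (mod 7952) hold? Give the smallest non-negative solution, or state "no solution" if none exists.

First find gcd(2417, 7952):
7952 = 3*2417 + 701
2417 = 3*701 + 314
701 = 2*314 + 73
314 = 4*73 + 22
73 = 3*22 + 7
22 = 3*7 + 1
7 = 7*1 + 0
gcd = 1, so a unique solution mod 7952 exists.
Back-substitute for the Bézout coefficients:
1 = 22 − 3·7
1 = −3·73 + 10·22
1 = 10·314 − 43·73
1 = −43·701 + 96·314
1 = 96·2417 − 331·701
1 = −331·7952 + 1089·2417
So 2417·(1089) ≡ 1 (mod 7952), giving 2417⁻¹ ≡ 1089.
x ≡ 2417⁻¹·7540 ≡ 1089·7540 ≡ 4596 (mod 7952).

4596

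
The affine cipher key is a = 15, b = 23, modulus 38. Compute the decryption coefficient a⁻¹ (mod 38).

33

Extended Euclidean algorithm:
38 = 2*15 + 8
15 = 1*8 + 7
8 = 1*7 + 1
7 = 7*1 + 0
gcd = 1, so the inverse exists. Back-substitute:
1 = 8 − 7
1 = −15 + 2·8
1 = 2·38 − 5·15
Hence 15⁻¹ ≡ -5 ≡ 33 (mod 38).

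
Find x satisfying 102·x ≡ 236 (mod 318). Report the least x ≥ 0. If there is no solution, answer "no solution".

gcd(102, 318):
318 = 3·102 + 12
102 = 8·12 + 6
12 = 2·6 + 0
gcd = 6, but 6 ∤ 236, so the congruence has no solution.

no solution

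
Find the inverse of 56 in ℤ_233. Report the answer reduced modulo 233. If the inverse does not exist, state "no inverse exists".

129

Run Euclid on (233, 56):
233 = 4*56 + 9
56 = 6*9 + 2
9 = 4*2 + 1
2 = 2*1 + 0
The gcd is 1. Working backward:
1 = 9 − 4·2
1 = −4·56 + 25·9
1 = 25·233 − 104·56
Hence 56⁻¹ ≡ -104 ≡ 129 (mod 233).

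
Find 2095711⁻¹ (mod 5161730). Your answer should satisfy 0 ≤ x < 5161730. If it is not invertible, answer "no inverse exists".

Extended Euclidean algorithm:
5161730 = 2*2095711 + 970308
2095711 = 2*970308 + 155095
970308 = 6*155095 + 39738
155095 = 3*39738 + 35881
39738 = 1*35881 + 3857
35881 = 9*3857 + 1168
3857 = 3*1168 + 353
1168 = 3*353 + 109
353 = 3*109 + 26
109 = 4*26 + 5
26 = 5*5 + 1
5 = 5*1 + 0
Since gcd(2095711, 5161730) = 1, back-substitute to write 1 as a combination:
1 = 26 − 5·5
1 = −5·109 + 21·26
1 = 21·353 − 68·109
1 = −68·1168 + 225·353
1 = 225·3857 − 743·1168
1 = −743·35881 + 6912·3857
1 = 6912·39738 − 7655·35881
1 = −7655·155095 + 29877·39738
1 = 29877·970308 − 186917·155095
1 = −186917·2095711 + 403711·970308
1 = 403711·5161730 − 994339·2095711
Thus 2095711·(-994339) ≡ 1 (mod 5161730); reducing, -994339 mod 5161730 = 4167391.

4167391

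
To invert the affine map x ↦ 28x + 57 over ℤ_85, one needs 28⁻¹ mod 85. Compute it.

Run Euclid on (85, 28):
85 = 3*28 + 1
28 = 28*1 + 0
Since gcd(28, 85) = 1, back-substitute to write 1 as a combination:
1 = 85 − 3·28
Hence 28⁻¹ ≡ -3 ≡ 82 (mod 85).

82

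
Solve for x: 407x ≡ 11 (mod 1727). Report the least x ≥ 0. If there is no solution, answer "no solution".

First find gcd(407, 1727):
1727 = 4·407 + 99
407 = 4·99 + 11
99 = 9·11 + 0
gcd = 11 and 11 | 11, so solutions exist. Divide through by 11: 37x ≡ 1 (mod 157).
Now find 37⁻¹ mod 157:
157 = 4×37 + 9
37 = 4×9 + 1
9 = 9×1 + 0
Back-substitute:
1 = 37 − 4·9
1 = −4·157 + 17·37
So 37⁻¹ ≡ 17 (mod 157).
Then x ≡ 17·1 ≡ 17 (mod 157); the smallest non-negative solution is x = 17.

17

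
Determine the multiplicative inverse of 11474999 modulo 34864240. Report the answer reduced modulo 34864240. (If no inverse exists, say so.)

Extended Euclidean algorithm:
34864240 = 3*11474999 + 439243
11474999 = 26*439243 + 54681
439243 = 8*54681 + 1795
54681 = 30*1795 + 831
1795 = 2*831 + 133
831 = 6*133 + 33
133 = 4*33 + 1
33 = 33*1 + 0
The gcd is 1. Working backward:
1 = 133 − 4·33
1 = −4·831 + 25·133
1 = 25·1795 − 54·831
1 = −54·54681 + 1645·1795
1 = 1645·439243 − 13214·54681
1 = −13214·11474999 + 345209·439243
1 = 345209·34864240 − 1048841·11474999
So 11474999·(-1048841) ≡ 1 (mod 34864240), and -1048841 ≡ 33815399 (mod 34864240).

33815399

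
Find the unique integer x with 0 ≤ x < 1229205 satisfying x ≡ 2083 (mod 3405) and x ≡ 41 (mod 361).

1013368

Write x = 2083 + 3405·k. Then 3405·k ≡ 41 − 2083 ≡ 124 (mod 361).
Need 3405⁻¹ mod 361. Extended Euclid on (361, 156):
361 = 2*156 + 49
156 = 3*49 + 9
49 = 5*9 + 4
9 = 2*4 + 1
4 = 4*1 + 0
Back-substitute:
1 = 9 − 2·4
1 = −2·49 + 11·9
1 = 11·156 − 35·49
1 = −35·361 + 81·156
3405⁻¹ ≡ 81 (mod 361), so k ≡ 81·124 ≡ 297 (mod 361).
x = 2083 + 3405·297 = 1013368.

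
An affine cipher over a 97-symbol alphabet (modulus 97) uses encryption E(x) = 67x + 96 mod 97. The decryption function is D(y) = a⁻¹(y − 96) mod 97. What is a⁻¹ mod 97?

Run Euclid on (97, 67):
97 = 1·67 + 30
67 = 2·30 + 7
30 = 4·7 + 2
7 = 3·2 + 1
2 = 2·1 + 0
The gcd is 1. Working backward:
1 = 7 − 3·2
1 = −3·30 + 13·7
1 = 13·67 − 29·30
1 = −29·97 + 42·67
So 67·42 ≡ 1 (mod 97).

42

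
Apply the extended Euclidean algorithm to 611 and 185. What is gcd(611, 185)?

Apply Euclid's algorithm to 611 and 185:
611 = 3·185 + 56
185 = 3·56 + 17
56 = 3·17 + 5
17 = 3·5 + 2
5 = 2·2 + 1
2 = 2·1 + 0
gcd(611, 185) = 1.
Working backward:
1 = 5 − 2·2
1 = −2·17 + 7·5
1 = 7·56 − 23·17
1 = −23·185 + 76·56
1 = 76·611 − 251·185
So 1 = (76)·611 + (-251)·185.

1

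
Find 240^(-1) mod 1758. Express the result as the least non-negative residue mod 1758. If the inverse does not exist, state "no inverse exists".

no inverse exists

Compute gcd(240, 1758):
1758 = 7·240 + 78
240 = 3·78 + 6
78 = 13·6 + 0
gcd(240, 1758) = 6 ≠ 1, so 240 has no multiplicative inverse modulo 1758.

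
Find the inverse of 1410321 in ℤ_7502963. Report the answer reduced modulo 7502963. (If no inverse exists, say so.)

1862168

Run Euclid on (7502963, 1410321):
7502963 = 5*1410321 + 451358
1410321 = 3*451358 + 56247
451358 = 8*56247 + 1382
56247 = 40*1382 + 967
1382 = 1*967 + 415
967 = 2*415 + 137
415 = 3*137 + 4
137 = 34*4 + 1
4 = 4*1 + 0
Since gcd(1410321, 7502963) = 1, back-substitute to write 1 as a combination:
1 = 137 − 34·4
1 = −34·415 + 103·137
1 = 103·967 − 240·415
1 = −240·1382 + 343·967
1 = 343·56247 − 13960·1382
1 = −13960·451358 + 112023·56247
1 = 112023·1410321 − 350029·451358
1 = −350029·7502963 + 1862168·1410321
So 1410321·1862168 ≡ 1 (mod 7502963).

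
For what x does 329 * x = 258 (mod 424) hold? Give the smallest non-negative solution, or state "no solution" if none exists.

First find gcd(329, 424):
424 = 1*329 + 95
329 = 3*95 + 44
95 = 2*44 + 7
44 = 6*7 + 2
7 = 3*2 + 1
2 = 2*1 + 0
gcd = 1, so a unique solution mod 424 exists.
Back-substitute for the Bézout coefficients:
1 = 7 − 3·2
1 = −3·44 + 19·7
1 = 19·95 − 41·44
1 = −41·329 + 142·95
1 = 142·424 − 183·329
So 329·(-183) ≡ 1 (mod 424), giving 329⁻¹ ≡ 241.
x ≡ 329⁻¹·258 ≡ 241·258 ≡ 274 (mod 424).

274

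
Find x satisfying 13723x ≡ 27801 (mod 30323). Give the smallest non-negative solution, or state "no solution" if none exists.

8012

First find gcd(13723, 30323):
30323 = 2*13723 + 2877
13723 = 4*2877 + 2215
2877 = 1*2215 + 662
2215 = 3*662 + 229
662 = 2*229 + 204
229 = 1*204 + 25
204 = 8*25 + 4
25 = 6*4 + 1
4 = 4*1 + 0
gcd = 1, so a unique solution mod 30323 exists.
Back-substitute for the Bézout coefficients:
1 = 25 − 6·4
1 = −6·204 + 49·25
1 = 49·229 − 55·204
1 = −55·662 + 159·229
1 = 159·2215 − 532·662
1 = −532·2877 + 691·2215
1 = 691·13723 − 3296·2877
1 = −3296·30323 + 7283·13723
So 13723·(7283) ≡ 1 (mod 30323), giving 13723⁻¹ ≡ 7283.
x ≡ 13723⁻¹·27801 ≡ 7283·27801 ≡ 8012 (mod 30323).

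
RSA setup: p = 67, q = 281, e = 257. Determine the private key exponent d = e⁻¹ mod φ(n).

φ(n) = (p−1)(q−1) = 66·280 = 18480.
Need d with 257·d ≡ 1 (mod 18480). Apply the extended Euclidean algorithm:
18480 = 71·257 + 233
257 = 1·233 + 24
233 = 9·24 + 17
24 = 1·17 + 7
17 = 2·7 + 3
7 = 2·3 + 1
3 = 3·1 + 0
Back-substitute:
1 = 7 − 2·3
1 = −2·17 + 5·7
1 = 5·24 − 7·17
1 = −7·233 + 68·24
1 = 68·257 − 75·233
1 = −75·18480 + 5393·257
So 257·5393 ≡ 1 (mod 18480), hence d = 5393.

5393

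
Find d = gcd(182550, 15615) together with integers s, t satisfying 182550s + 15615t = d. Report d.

15

Repeated division:
182550 = 11×15615 + 10785
15615 = 1×10785 + 4830
10785 = 2×4830 + 1125
4830 = 4×1125 + 330
1125 = 3×330 + 135
330 = 2×135 + 60
135 = 2×60 + 15
60 = 4×15 + 0
gcd(182550, 15615) = 15.
Working backward:
15 = 135 − 2·60
15 = −2·330 + 5·135
15 = 5·1125 − 17·330
15 = −17·4830 + 73·1125
15 = 73·10785 − 163·4830
15 = −163·15615 + 236·10785
15 = 236·182550 − 2759·15615
So 15 = (236)·182550 + (-2759)·15615.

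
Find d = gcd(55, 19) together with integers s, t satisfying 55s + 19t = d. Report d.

Apply Euclid's algorithm to 55 and 19:
55 = 2*19 + 17
19 = 1*17 + 2
17 = 8*2 + 1
2 = 2*1 + 0
gcd(55, 19) = 1.
Working backward:
1 = 17 − 8·2
1 = −8·19 + 9·17
1 = 9·55 − 26·19
So 1 = (9)·55 + (-26)·19.

1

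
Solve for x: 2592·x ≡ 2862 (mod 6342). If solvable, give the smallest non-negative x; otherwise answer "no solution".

948

First find gcd(2592, 6342):
6342 = 2*2592 + 1158
2592 = 2*1158 + 276
1158 = 4*276 + 54
276 = 5*54 + 6
54 = 9*6 + 0
gcd = 6 and 6 | 2862, so solutions exist. Divide through by 6: 432x ≡ 477 (mod 1057).
Now find 432⁻¹ mod 1057:
1057 = 2×432 + 193
432 = 2×193 + 46
193 = 4×46 + 9
46 = 5×9 + 1
9 = 9×1 + 0
Back-substitute:
1 = 46 − 5·9
1 = −5·193 + 21·46
1 = 21·432 − 47·193
1 = −47·1057 + 115·432
So 432⁻¹ ≡ 115 (mod 1057).
Then x ≡ 115·477 ≡ 948 (mod 1057); the smallest non-negative solution is x = 948.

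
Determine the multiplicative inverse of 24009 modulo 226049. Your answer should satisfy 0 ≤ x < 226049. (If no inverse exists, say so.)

181261

Apply the Euclidean algorithm to 226049 and 24009:
226049 = 9·24009 + 9968
24009 = 2·9968 + 4073
9968 = 2·4073 + 1822
4073 = 2·1822 + 429
1822 = 4·429 + 106
429 = 4·106 + 5
106 = 21·5 + 1
5 = 5·1 + 0
The gcd is 1. Working backward:
1 = 106 − 21·5
1 = −21·429 + 85·106
1 = 85·1822 − 361·429
1 = −361·4073 + 807·1822
1 = 807·9968 − 1975·4073
1 = −1975·24009 + 4757·9968
1 = 4757·226049 − 44788·24009
So 24009·(-44788) ≡ 1 (mod 226049), and -44788 ≡ 181261 (mod 226049).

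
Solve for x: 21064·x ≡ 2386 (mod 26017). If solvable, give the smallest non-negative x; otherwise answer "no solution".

13683

First find gcd(21064, 26017):
26017 = 1×21064 + 4953
21064 = 4×4953 + 1252
4953 = 3×1252 + 1197
1252 = 1×1197 + 55
1197 = 21×55 + 42
55 = 1×42 + 13
42 = 3×13 + 3
13 = 4×3 + 1
3 = 3×1 + 0
gcd = 1, so a unique solution mod 26017 exists.
Back-substitute for the Bézout coefficients:
1 = 13 − 4·3
1 = −4·42 + 13·13
1 = 13·55 − 17·42
1 = −17·1197 + 370·55
1 = 370·1252 − 387·1197
1 = −387·4953 + 1531·1252
1 = 1531·21064 − 6511·4953
1 = −6511·26017 + 8042·21064
So 21064·(8042) ≡ 1 (mod 26017), giving 21064⁻¹ ≡ 8042.
x ≡ 21064⁻¹·2386 ≡ 8042·2386 ≡ 13683 (mod 26017).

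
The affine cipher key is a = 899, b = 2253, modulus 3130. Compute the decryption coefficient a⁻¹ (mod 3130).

759

gcd(3130, 899) by repeated division:
3130 = 3×899 + 433
899 = 2×433 + 33
433 = 13×33 + 4
33 = 8×4 + 1
4 = 4×1 + 0
gcd = 1, so the inverse exists. Back-substitute:
1 = 33 − 8·4
1 = −8·433 + 105·33
1 = 105·899 − 218·433
1 = −218·3130 + 759·899
So 899·759 ≡ 1 (mod 3130).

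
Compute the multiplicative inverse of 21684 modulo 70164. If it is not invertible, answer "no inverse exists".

no inverse exists

Euclidean algorithm on 70164, 21684:
70164 = 3×21684 + 5112
21684 = 4×5112 + 1236
5112 = 4×1236 + 168
1236 = 7×168 + 60
168 = 2×60 + 48
60 = 1×48 + 12
48 = 4×12 + 0
Since gcd = 12 > 1, 21684 is not a unit mod 70164.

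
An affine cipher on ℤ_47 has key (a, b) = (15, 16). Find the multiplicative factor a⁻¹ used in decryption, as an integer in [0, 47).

22

Apply the Euclidean algorithm to 47 and 15:
47 = 3·15 + 2
15 = 7·2 + 1
2 = 2·1 + 0
Since gcd(15, 47) = 1, back-substitute to write 1 as a combination:
1 = 15 − 7·2
1 = −7·47 + 22·15
So 15·22 ≡ 1 (mod 47).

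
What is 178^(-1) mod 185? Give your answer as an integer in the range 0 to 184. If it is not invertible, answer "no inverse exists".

gcd(185, 178) by repeated division:
185 = 1*178 + 7
178 = 25*7 + 3
7 = 2*3 + 1
3 = 3*1 + 0
gcd = 1, so the inverse exists. Back-substitute:
1 = 7 − 2·3
1 = −2·178 + 51·7
1 = 51·185 − 53·178
Thus 178·(-53) ≡ 1 (mod 185); reducing, -53 mod 185 = 132.

132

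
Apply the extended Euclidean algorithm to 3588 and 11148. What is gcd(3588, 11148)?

Apply Euclid's algorithm to 11148 and 3588:
11148 = 3·3588 + 384
3588 = 9·384 + 132
384 = 2·132 + 120
132 = 1·120 + 12
120 = 10·12 + 0
gcd(3588, 11148) = 12.
Back-substituting:
12 = 132 − 120
12 = −384 + 3·132
12 = 3·3588 − 28·384
12 = −28·11148 + 87·3588
So 12 = (-28)·11148 + (87)·3588.

12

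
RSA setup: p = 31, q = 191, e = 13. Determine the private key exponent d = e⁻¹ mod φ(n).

φ(n) = (p−1)(q−1) = 30·190 = 5700.
Need d with 13·d ≡ 1 (mod 5700). Apply the extended Euclidean algorithm:
5700 = 438·13 + 6
13 = 2·6 + 1
6 = 6·1 + 0
Back-substitute:
1 = 13 − 2·6
1 = −2·5700 + 877·13
So 13·877 ≡ 1 (mod 5700), hence d = 877.

877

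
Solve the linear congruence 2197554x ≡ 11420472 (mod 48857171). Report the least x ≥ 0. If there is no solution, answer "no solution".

First find gcd(2197554, 48857171):
48857171 = 22·2197554 + 510983
2197554 = 4·510983 + 153622
510983 = 3·153622 + 50117
153622 = 3·50117 + 3271
50117 = 15·3271 + 1052
3271 = 3·1052 + 115
1052 = 9·115 + 17
115 = 6·17 + 13
17 = 1·13 + 4
13 = 3·4 + 1
4 = 4·1 + 0
gcd = 1, so a unique solution mod 48857171 exists.
Back-substitute for the Bézout coefficients:
1 = 13 − 3·4
1 = −3·17 + 4·13
1 = 4·115 − 27·17
1 = −27·1052 + 247·115
1 = 247·3271 − 768·1052
1 = −768·50117 + 11767·3271
1 = 11767·153622 − 36069·50117
1 = −36069·510983 + 119974·153622
1 = 119974·2197554 − 515965·510983
1 = −515965·48857171 + 11471204·2197554
So 2197554·(11471204) ≡ 1 (mod 48857171), giving 2197554⁻¹ ≡ 11471204.
x ≡ 2197554⁻¹·11420472 ≡ 11471204·11420472 ≡ 17482639 (mod 48857171).

17482639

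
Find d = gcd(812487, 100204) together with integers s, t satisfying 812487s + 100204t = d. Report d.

Apply Euclid's algorithm to 812487 and 100204:
812487 = 8×100204 + 10855
100204 = 9×10855 + 2509
10855 = 4×2509 + 819
2509 = 3×819 + 52
819 = 15×52 + 39
52 = 1×39 + 13
39 = 3×13 + 0
gcd(812487, 100204) = 13.
Express as a combination:
13 = 52 − 39
13 = −819 + 16·52
13 = 16·2509 − 49·819
13 = −49·10855 + 212·2509
13 = 212·100204 − 1957·10855
13 = −1957·812487 + 15868·100204
So 13 = (-1957)·812487 + (15868)·100204.

13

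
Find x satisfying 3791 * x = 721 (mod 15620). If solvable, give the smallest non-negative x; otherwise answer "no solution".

12291

First find gcd(3791, 15620):
15620 = 4*3791 + 456
3791 = 8*456 + 143
456 = 3*143 + 27
143 = 5*27 + 8
27 = 3*8 + 3
8 = 2*3 + 2
3 = 1*2 + 1
2 = 2*1 + 0
gcd = 1, so a unique solution mod 15620 exists.
Back-substitute for the Bézout coefficients:
1 = 3 − 2
1 = −8 + 3·3
1 = 3·27 − 10·8
1 = −10·143 + 53·27
1 = 53·456 − 169·143
1 = −169·3791 + 1405·456
1 = 1405·15620 − 5789·3791
So 3791·(-5789) ≡ 1 (mod 15620), giving 3791⁻¹ ≡ 9831.
x ≡ 3791⁻¹·721 ≡ 9831·721 ≡ 12291 (mod 15620).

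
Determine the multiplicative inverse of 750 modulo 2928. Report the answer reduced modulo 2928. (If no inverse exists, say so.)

no inverse exists

Euclidean algorithm on 2928, 750:
2928 = 3·750 + 678
750 = 1·678 + 72
678 = 9·72 + 30
72 = 2·30 + 12
30 = 2·12 + 6
12 = 2·6 + 0
The gcd is 6, not 1, hence no inverse exists.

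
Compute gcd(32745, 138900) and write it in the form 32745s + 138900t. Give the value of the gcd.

15

Repeated division:
138900 = 4·32745 + 7920
32745 = 4·7920 + 1065
7920 = 7·1065 + 465
1065 = 2·465 + 135
465 = 3·135 + 60
135 = 2·60 + 15
60 = 4·15 + 0
gcd(32745, 138900) = 15.
Back-substituting:
15 = 135 − 2·60
15 = −2·465 + 7·135
15 = 7·1065 − 16·465
15 = −16·7920 + 119·1065
15 = 119·32745 − 492·7920
15 = −492·138900 + 2087·32745
So 15 = (-492)·138900 + (2087)·32745.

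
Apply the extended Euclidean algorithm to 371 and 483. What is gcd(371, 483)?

Euclidean algorithm:
483 = 1·371 + 112
371 = 3·112 + 35
112 = 3·35 + 7
35 = 5·7 + 0
gcd(371, 483) = 7.
Back-substituting:
7 = 112 − 3·35
7 = −3·371 + 10·112
7 = 10·483 − 13·371
So 7 = (10)·483 + (-13)·371.

7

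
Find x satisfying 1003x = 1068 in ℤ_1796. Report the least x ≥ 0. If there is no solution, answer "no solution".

472

First find gcd(1003, 1796):
1796 = 1·1003 + 793
1003 = 1·793 + 210
793 = 3·210 + 163
210 = 1·163 + 47
163 = 3·47 + 22
47 = 2·22 + 3
22 = 7·3 + 1
3 = 3·1 + 0
gcd = 1, so a unique solution mod 1796 exists.
Back-substitute for the Bézout coefficients:
1 = 22 − 7·3
1 = −7·47 + 15·22
1 = 15·163 − 52·47
1 = −52·210 + 67·163
1 = 67·793 − 253·210
1 = −253·1003 + 320·793
1 = 320·1796 − 573·1003
So 1003·(-573) ≡ 1 (mod 1796), giving 1003⁻¹ ≡ 1223.
x ≡ 1003⁻¹·1068 ≡ 1223·1068 ≡ 472 (mod 1796).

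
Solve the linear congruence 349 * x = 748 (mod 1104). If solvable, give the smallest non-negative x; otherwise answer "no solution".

First find gcd(349, 1104):
1104 = 3×349 + 57
349 = 6×57 + 7
57 = 8×7 + 1
7 = 7×1 + 0
gcd = 1, so a unique solution mod 1104 exists.
Back-substitute for the Bézout coefficients:
1 = 57 − 8·7
1 = −8·349 + 49·57
1 = 49·1104 − 155·349
So 349·(-155) ≡ 1 (mod 1104), giving 349⁻¹ ≡ 949.
x ≡ 349⁻¹·748 ≡ 949·748 ≡ 1084 (mod 1104).

1084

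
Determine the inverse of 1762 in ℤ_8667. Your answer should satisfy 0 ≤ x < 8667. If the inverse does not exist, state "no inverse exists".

6970

gcd(8667, 1762) by repeated division:
8667 = 4*1762 + 1619
1762 = 1*1619 + 143
1619 = 11*143 + 46
143 = 3*46 + 5
46 = 9*5 + 1
5 = 5*1 + 0
gcd = 1, so the inverse exists. Back-substitute:
1 = 46 − 9·5
1 = −9·143 + 28·46
1 = 28·1619 − 317·143
1 = −317·1762 + 345·1619
1 = 345·8667 − 1697·1762
Thus 1762·(-1697) ≡ 1 (mod 8667); reducing, -1697 mod 8667 = 6970.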